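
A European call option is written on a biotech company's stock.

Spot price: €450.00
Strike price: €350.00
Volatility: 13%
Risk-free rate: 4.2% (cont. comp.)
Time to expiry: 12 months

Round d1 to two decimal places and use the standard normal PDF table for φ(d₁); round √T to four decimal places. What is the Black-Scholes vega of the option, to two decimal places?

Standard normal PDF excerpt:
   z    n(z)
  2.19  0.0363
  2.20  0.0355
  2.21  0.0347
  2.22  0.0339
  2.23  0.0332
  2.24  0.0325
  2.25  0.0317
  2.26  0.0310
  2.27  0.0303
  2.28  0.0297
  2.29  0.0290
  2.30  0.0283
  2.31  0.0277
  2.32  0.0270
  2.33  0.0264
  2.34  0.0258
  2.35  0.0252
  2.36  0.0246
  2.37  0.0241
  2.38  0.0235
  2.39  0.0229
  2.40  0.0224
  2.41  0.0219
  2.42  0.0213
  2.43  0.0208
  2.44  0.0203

σ√T = 0.13·√1 = 0.1300
d₁ = [ln(450/350) + (0.042 + ½·0.13²)·1] / (σ√T) = (0.2513 + 0.0505) / 0.1300 = 2.3213 ≈ 2.32
√T = √1 = 1.0000
φ(d₁) = φ(2.32) = 0.0270
vega = S·φ(d₁)·√T = 450·0.0270·1.0000 = 12.1500

12.15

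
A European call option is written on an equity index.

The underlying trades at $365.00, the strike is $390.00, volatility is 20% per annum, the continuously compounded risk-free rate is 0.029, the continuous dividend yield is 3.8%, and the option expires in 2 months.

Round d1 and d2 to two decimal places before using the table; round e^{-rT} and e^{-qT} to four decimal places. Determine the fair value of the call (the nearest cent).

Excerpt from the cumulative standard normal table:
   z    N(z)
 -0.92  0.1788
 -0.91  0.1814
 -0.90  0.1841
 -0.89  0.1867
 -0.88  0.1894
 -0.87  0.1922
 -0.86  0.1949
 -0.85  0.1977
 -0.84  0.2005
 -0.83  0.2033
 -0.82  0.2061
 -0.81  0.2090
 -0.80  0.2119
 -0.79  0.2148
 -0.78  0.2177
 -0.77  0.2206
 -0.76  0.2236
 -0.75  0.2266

$3.31

σ√T = 0.2·√0.1667 = 0.0816
ln(S/K) + (r − q + σ²/2)T = ln(365/390) + (0.029 − 0.038 + 0.2²/2)·0.1667 = -0.0662 + 0.0018 = -0.0644
d₁ = -0.0644 / 0.0816 = -0.7889 ⇒ -0.79
d₂ = d₁ − σ√T = -0.7889 − 0.0816 = -0.8706 ⇒ -0.87
e^(−qT) = e^(−0.038·0.1667) = 0.9937;  e^(−rT) = e^(−0.029·0.1667) = 0.9952
N(d₁) = N(-0.79) = 0.2148;  N(d₂) = N(-0.87) = 0.1922
C = 365·0.9937·0.2148 − 390·0.9952·0.1922 = 77.9081 − 74.5982 = 3.3099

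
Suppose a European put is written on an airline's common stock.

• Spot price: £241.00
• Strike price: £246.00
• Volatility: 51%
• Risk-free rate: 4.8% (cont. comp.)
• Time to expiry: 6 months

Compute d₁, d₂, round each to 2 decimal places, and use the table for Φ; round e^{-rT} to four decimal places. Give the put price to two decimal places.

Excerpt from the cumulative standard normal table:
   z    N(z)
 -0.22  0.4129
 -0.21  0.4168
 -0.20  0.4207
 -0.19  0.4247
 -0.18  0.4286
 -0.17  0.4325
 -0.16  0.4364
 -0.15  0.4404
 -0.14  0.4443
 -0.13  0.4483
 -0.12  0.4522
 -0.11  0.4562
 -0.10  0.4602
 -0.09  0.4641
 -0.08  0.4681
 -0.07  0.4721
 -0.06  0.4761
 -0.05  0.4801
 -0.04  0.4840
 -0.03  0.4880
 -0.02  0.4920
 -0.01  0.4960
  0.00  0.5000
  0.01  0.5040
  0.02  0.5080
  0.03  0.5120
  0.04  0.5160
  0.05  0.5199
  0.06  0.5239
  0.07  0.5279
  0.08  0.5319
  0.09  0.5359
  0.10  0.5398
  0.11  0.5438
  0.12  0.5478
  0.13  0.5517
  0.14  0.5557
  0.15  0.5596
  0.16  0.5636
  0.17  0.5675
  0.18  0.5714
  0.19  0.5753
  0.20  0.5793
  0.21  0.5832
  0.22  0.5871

£33.94

σ√T = 0.51·√0.5 = 0.3606
d₁ = [ln(241/246) + (0.048 + 0.51²/2)·0.5] / 0.3606 = [-0.0205 + 0.0890] / 0.3606 = 0.1899 → 0.19
d₂ = d₁ − σ√T = 0.1899 − 0.3606 = -0.1707 → -0.17
exp(−rT) = exp(−0.048·0.5) = 0.9763
N(−d₂) = N(0.17) = 0.5675;  N(−d₁) = N(-0.19) = 0.4247
P = 246·0.9763·0.5675 − 241·0.4247 = 136.2964 − 102.3527 = 33.9437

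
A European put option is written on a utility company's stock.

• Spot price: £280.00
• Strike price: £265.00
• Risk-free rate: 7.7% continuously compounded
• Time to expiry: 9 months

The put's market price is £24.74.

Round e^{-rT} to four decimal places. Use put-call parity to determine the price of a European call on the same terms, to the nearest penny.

£54.61

exp(−rT) = exp(−0.077·0.75) = 0.9439
Put-call parity: C − P = S − K·e^(−rT) = 280 − 265·0.9439 = 280 − 250.1335 = 29.8665
C = P + (C − P) = 24.74 + (29.8665) = 54.6065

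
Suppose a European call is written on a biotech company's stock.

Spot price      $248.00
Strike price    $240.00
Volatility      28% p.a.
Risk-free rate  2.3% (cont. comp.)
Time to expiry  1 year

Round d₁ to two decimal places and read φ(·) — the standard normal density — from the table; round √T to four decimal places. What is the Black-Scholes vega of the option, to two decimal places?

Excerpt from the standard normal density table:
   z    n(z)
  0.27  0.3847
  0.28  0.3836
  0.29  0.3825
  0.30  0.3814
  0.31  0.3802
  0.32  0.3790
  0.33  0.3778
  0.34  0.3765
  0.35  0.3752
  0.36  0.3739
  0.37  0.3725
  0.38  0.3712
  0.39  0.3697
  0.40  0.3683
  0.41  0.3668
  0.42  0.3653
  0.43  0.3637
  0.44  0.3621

T = 1;  σ√T = 0.2800
d₁ = [ln(248/240) + (0.023 + ½·0.28²)·1] / (σ√T) = (0.0328 + 0.0622) / 0.2800 = 0.3392 ≈ 0.34
√T = √1 = 1.0000
φ(d₁) = φ(0.34) = 0.3765
vega = S·φ(d₁)·√T = 248·0.3765·1.0000 = 93.3720

93.37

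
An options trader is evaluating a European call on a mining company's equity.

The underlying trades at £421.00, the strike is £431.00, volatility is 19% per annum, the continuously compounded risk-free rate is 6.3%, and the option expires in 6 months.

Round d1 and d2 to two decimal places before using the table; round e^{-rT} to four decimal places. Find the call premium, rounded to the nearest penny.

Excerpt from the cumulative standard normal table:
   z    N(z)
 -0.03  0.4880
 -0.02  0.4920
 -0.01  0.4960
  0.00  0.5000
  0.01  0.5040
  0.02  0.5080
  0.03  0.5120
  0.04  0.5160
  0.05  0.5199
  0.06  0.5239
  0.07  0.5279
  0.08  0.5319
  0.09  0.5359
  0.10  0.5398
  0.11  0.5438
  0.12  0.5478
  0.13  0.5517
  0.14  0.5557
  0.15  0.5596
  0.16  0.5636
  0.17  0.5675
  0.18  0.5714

£25.12

σ√T = 0.19 × 0.7071 = 0.1344
d₁ = [ln(421/431) + (0.063 + 0.19²/2)·0.5] / 0.1344 = [-0.0235 + 0.0405] / 0.1344 = 0.1269 ≈ 0.13
d₂ = d₁ − σ√T = 0.1269 − 0.1344 = -0.0074 ≈ -0.01
exp(−rT) = exp(−0.063·0.5) = 0.9690
C = 421·N(0.13) − 431·0.9690·N(-0.01) = 421·0.5517 − 431·0.9690·0.4960 = 232.2657 − 207.1489 = 25.1168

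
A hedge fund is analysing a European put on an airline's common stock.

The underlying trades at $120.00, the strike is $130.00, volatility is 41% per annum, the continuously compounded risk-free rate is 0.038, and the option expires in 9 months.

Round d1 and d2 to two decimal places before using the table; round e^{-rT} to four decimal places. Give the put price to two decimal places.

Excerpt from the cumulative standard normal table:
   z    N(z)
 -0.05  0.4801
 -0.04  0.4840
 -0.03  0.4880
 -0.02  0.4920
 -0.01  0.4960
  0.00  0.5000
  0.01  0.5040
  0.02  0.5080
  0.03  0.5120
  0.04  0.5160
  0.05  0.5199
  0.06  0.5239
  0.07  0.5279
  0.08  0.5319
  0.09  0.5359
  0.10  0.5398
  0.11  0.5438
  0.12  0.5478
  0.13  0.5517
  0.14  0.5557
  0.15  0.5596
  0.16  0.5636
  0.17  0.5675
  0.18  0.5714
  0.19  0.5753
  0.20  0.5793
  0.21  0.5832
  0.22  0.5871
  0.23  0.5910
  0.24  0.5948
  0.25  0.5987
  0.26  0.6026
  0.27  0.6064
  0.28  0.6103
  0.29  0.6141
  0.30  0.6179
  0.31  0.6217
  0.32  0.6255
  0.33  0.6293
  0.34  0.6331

T = 0.75;  σ√T = 0.3551
ln(S/K) + (r + σ²/2)T = ln(120/130) + (0.038 + 0.41²/2)·0.75 = -0.0800 + 0.0915 = 0.0115
d₁ = 0.0115 / 0.3551 = 0.0324 which rounds to 0.03
d₂ = d₁ − σ√T = 0.0324 − 0.3551 = -0.3227 which rounds to -0.32
e^(−rT) = e^(−0.038·0.75) = 0.9719
P = 130·0.9719·N(0.32) − 120·N(-0.03) = 130·0.9719·0.6255 − 120·0.4880 = 79.0300 − 58.5600 = 20.4700

$20.47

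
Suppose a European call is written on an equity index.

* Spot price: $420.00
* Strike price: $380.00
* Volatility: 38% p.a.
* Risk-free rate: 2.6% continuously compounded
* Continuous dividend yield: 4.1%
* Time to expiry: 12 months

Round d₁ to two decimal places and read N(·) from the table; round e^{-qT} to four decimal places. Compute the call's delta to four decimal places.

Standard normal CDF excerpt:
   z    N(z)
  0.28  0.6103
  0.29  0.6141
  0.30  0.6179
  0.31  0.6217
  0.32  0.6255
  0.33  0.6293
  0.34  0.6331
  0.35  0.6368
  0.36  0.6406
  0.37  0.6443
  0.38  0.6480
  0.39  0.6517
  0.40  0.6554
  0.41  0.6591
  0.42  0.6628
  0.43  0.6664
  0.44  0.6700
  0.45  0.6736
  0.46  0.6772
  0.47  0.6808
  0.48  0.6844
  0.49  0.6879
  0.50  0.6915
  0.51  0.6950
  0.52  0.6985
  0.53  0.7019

σ√T = 0.38·√1 = 0.3800
d₁ = [ln(420/380) + (0.026 − 0.041 + ½·0.38²)·1] / (σ√T) = (0.1001 + 0.0572) / 0.3800 = 0.4139 which rounds to 0.41
N(d₁) = N(0.41) = 0.6591
Δ_call = exp(−qT)·N(d₁) = 0.9598·0.6591 = 0.6326

0.6326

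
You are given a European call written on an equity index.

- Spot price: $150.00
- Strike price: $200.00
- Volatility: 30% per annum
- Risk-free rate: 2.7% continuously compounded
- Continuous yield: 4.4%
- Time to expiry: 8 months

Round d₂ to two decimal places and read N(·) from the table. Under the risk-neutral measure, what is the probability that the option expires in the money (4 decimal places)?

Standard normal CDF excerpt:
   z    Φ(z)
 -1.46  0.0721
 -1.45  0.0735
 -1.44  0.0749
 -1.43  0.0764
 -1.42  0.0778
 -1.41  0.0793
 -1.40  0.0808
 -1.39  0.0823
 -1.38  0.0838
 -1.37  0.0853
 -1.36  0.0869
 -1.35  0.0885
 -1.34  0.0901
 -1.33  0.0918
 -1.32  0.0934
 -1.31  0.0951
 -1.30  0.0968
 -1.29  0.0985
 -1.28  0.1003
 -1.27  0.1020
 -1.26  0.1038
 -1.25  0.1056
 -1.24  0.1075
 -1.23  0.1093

σ√T = 0.3·√0.6667 = 0.2449
d₁ = [ln(150/200) + (0.027 − 0.044 + 0.3²/2)·0.6667] / 0.2449 = [-0.2877 + 0.0187] / 0.2449 = -1.0983 → -1.10
d₂ = d₁ − σ√T = -1.0983 − 0.2449 = -1.3432 → -1.34
Risk-neutral Pr[S_T > K] = N(d₂) = N(-1.34) = 0.0901

0.0901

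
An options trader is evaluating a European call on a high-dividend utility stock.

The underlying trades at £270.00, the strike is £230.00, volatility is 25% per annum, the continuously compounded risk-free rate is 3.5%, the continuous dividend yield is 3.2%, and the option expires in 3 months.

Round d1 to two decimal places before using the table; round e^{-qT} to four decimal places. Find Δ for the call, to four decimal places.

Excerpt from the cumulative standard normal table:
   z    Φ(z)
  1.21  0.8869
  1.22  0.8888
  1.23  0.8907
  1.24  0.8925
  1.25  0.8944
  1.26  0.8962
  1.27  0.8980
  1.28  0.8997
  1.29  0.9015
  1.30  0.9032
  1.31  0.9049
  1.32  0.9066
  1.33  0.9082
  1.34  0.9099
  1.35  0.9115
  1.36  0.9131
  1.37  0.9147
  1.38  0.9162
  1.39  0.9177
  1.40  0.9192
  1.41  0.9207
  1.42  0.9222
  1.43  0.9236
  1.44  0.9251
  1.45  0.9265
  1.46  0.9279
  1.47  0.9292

T = 0.25;  σ√T = 0.1250
ln(S/K) + (r − q + σ²/2)T = ln(270/230) + (0.035 − 0.032 + 0.25²/2)·0.25 = 0.1603 + 0.0086 = 0.1689
d₁ = 0.1689 / 0.1250 = 1.3512 ≈ 1.35
N(d₁) = N(1.35) = 0.9115
Δ_call = e^(−qT)·N(d₁) = 0.9920·0.9115 = 0.9042

0.9042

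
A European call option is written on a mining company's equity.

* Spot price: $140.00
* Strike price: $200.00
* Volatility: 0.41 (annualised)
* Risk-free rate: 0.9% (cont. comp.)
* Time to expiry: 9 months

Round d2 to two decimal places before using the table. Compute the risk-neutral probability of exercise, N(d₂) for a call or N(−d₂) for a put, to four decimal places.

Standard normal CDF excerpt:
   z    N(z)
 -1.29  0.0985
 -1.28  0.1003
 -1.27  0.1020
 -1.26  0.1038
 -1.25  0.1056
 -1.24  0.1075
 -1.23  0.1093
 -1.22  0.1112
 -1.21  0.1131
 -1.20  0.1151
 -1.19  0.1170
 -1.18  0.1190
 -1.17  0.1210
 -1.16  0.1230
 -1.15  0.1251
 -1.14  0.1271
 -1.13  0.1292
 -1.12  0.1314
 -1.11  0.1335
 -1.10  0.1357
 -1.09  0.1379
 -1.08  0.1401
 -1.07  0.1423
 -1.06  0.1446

σ√T = 0.41·√0.75 = 0.3551
d₁ = [ln(140/200) + (0.009 + 0.41²/2)·0.75] / 0.3551 = [-0.3567 + 0.0698] / 0.3551 = -0.8080 ≈ -0.81
d₂ = d₁ − σ√T = -0.8080 − 0.3551 = -1.1630 ≈ -1.16
Risk-neutral Pr[S_T > K] = N(d₂) = N(-1.16) = 0.1230

0.1230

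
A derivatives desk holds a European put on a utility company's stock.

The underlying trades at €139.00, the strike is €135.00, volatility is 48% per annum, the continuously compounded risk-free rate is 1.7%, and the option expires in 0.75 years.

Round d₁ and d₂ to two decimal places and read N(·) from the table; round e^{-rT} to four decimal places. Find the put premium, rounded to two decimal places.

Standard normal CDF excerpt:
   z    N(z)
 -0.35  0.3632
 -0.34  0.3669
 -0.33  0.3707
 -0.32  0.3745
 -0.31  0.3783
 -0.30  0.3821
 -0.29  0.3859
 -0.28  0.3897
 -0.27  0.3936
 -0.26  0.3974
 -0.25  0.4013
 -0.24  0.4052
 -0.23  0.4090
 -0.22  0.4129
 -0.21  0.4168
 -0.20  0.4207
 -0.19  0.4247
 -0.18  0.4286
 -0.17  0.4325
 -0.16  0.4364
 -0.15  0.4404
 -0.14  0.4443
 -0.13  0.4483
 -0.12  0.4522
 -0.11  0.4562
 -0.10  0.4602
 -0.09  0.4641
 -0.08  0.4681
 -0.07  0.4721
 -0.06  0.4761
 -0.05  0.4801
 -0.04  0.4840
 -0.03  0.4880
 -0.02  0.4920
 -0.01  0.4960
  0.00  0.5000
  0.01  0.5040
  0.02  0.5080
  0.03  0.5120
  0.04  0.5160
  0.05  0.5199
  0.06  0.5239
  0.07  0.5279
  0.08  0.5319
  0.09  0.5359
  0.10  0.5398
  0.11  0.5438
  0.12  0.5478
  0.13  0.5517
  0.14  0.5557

T = 0.75;  σ√T = 0.4157
d₁ = [ln(139/135) + (0.017 + 0.48²/2)·0.75] / 0.4157 = [0.0292 + 0.0991] / 0.4157 = 0.3088 ≈ 0.31
d₂ = d₁ − σ√T = 0.3088 − 0.4157 = -0.1069 ≈ -0.11
e^(−rT) = e^(−0.017·0.75) = 0.9873
N(−d₂) = N(0.11) = 0.5438;  N(−d₁) = N(-0.31) = 0.3783
P = 135·0.9873·0.5438 − 139·0.3783 = 72.4807 − 52.5837 = 19.8970

€19.90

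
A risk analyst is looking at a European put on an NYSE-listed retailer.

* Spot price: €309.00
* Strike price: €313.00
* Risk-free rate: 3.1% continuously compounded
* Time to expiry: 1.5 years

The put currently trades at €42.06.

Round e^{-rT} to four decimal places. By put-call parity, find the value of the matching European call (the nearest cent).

exp(−rT) = exp(−0.031·1.5) = 0.9546
Put-call parity: C − P = S − K·e^(−rT) = 309 − 313·0.9546 = 309 − 298.7898 = 10.2102
C = P + (C − P) = 42.06 + (10.2102) = 52.2702

€52.27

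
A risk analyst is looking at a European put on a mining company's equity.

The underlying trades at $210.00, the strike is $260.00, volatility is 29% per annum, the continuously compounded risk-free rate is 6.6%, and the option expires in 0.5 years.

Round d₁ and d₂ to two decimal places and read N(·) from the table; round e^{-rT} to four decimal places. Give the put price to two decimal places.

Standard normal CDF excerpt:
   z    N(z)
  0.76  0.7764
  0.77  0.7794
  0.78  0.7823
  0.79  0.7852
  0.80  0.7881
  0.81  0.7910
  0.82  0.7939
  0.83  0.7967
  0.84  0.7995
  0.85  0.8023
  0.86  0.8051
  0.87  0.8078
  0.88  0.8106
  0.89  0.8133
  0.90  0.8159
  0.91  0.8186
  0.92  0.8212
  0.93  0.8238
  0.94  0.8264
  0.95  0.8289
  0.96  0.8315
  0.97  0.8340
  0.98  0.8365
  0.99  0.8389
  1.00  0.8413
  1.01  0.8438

T = 0.5;  σ√T = 0.2051
d₁ = [ln(210/260) + (0.066 + ½·0.29²)·0.5] / (σ√T) = (-0.2136 + 0.0540) / 0.2051 = -0.7781 → -0.78
d₂ = -0.7781 − 0.2051 = -0.9831 → -0.98
e^(−rT) = e^(−0.066·0.5) = 0.9675
P = 260·0.9675·N(0.98) − 210·N(0.78) = 260·0.9675·0.8365 − 210·0.7823 = 210.4216 − 164.2830 = 46.1386

$46.14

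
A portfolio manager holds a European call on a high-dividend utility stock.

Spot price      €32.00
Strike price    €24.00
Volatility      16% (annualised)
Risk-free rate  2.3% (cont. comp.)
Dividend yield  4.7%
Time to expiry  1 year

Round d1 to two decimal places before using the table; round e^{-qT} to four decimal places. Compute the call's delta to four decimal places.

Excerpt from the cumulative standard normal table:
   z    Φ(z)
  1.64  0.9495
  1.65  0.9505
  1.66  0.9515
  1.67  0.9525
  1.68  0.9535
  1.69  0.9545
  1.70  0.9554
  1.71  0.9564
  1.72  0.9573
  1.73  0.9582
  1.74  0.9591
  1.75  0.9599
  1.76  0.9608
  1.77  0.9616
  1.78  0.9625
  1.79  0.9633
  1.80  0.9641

0.9142

σ√T = 0.16 × 1.0000 = 0.1600
d₁ = [ln(32/24) + (0.023 − 0.047 + ½·0.16²)·1] / (σ√T) = (0.2877 − 0.0112) / 0.1600 = 1.7280 ≈ 1.73
N(d₁) = N(1.73) = 0.9582
Δ_call = exp(−qT)·N(d₁) = 0.9541·0.9582 = 0.9142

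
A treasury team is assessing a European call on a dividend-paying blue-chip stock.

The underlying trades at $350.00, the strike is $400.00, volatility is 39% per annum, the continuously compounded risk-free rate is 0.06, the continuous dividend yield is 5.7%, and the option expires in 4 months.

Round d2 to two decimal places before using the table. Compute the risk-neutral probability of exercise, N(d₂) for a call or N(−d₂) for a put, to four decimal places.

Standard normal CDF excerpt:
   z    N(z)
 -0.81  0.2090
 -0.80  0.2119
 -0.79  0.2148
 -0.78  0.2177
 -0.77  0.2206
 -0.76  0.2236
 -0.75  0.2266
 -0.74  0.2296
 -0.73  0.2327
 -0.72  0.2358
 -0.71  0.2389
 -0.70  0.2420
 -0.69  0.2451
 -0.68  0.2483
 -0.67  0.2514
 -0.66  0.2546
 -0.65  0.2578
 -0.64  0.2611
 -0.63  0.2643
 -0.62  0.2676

T = 0.3333;  σ√T = 0.2252
ln(S/K) + (r − q + σ²/2)T = ln(350/400) + (0.06 − 0.057 + 0.39²/2)·0.3333 = -0.1335 + 0.0264 = -0.1072
d₁ = -0.1072 / 0.2252 = -0.4760 ⇒ -0.48
d₂ = d₁ − σ√T = -0.4760 − 0.2252 = -0.7012 ⇒ -0.70
Risk-neutral Pr[S_T > K] = N(d₂) = N(-0.70) = 0.2420

0.2420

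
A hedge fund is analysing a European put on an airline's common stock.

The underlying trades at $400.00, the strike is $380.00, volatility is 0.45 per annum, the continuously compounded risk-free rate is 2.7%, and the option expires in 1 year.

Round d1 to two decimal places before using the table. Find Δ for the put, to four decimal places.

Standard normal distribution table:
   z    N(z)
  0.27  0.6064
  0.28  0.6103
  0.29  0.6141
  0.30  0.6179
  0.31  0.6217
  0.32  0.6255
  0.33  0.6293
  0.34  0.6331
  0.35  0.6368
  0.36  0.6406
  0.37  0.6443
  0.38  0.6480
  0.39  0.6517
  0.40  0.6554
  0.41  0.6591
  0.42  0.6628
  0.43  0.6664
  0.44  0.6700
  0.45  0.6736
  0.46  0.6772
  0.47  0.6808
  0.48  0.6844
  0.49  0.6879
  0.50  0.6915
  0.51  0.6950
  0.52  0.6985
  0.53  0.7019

-0.3446

T = 1;  σ√T = 0.4500
ln(S/K) + (r + σ²/2)T = ln(400/380) + (0.027 + 0.45²/2)·1 = 0.0513 + 0.1283 = 0.1795
d₁ = 0.1795 / 0.4500 = 0.3990 ≈ 0.40
N(d₁) = N(0.40) = 0.6554
Δ_put = N(d₁) − 1 = 0.6554 − 1 = -0.3446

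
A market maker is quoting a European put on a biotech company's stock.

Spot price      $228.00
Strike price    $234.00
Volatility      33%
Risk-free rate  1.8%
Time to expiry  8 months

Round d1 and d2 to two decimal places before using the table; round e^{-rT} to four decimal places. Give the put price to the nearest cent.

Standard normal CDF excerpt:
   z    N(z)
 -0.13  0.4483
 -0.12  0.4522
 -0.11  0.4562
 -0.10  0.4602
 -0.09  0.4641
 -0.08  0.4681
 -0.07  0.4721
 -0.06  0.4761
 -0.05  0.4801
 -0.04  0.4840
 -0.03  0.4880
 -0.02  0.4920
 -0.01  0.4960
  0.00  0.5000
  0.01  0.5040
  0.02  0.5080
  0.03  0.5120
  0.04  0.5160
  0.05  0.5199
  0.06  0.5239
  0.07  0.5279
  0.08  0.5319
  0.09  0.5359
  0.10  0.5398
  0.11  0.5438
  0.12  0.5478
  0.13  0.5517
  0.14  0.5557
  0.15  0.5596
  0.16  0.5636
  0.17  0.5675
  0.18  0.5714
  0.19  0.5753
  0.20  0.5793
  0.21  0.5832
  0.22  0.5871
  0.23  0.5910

σ√T = 0.33·√0.6667 = 0.2694
d₁ = [ln(228/234) + (0.018 + ½·0.33²)·0.6667] / (σ√T) = (-0.0260 + 0.0483) / 0.2694 = 0.0829 → 0.08
d₂ = 0.0829 − 0.2694 = -0.1866 → -0.19
exp(−rT) = exp(−0.018·0.6667) = 0.9881
N(−d₂) = N(0.19) = 0.5753;  N(−d₁) = N(-0.08) = 0.4681
P = 234·0.9881·0.5753 − 228·0.4681 = 133.0182 − 106.7268 = 26.2914

$26.29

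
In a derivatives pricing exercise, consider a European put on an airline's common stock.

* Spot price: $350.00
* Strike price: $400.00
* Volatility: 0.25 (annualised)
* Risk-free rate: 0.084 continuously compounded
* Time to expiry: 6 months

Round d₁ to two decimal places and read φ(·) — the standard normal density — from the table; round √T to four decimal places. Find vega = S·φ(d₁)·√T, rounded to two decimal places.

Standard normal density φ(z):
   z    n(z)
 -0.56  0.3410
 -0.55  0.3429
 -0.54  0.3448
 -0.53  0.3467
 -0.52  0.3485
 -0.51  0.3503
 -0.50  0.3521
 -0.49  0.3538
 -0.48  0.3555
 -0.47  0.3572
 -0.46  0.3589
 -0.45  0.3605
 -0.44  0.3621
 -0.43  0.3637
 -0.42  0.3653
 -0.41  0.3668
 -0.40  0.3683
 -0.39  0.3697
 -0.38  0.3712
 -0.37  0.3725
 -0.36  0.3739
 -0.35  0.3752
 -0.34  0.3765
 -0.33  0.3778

90.01

σ√T = 0.25·√0.5 = 0.1768
d₁ = [ln(350/400) + (0.084 + 0.25²/2)·0.5] / 0.1768 = [-0.1335 + 0.0576] / 0.1768 = -0.4294 which rounds to -0.43
√T = √0.5 = 0.7071
φ(d₁) = φ(-0.43) = 0.3637
vega = S·φ(d₁)·√T = 350·0.3637·0.7071 = 90.0103
(Vega is the same for a European call and put with the same parameters.)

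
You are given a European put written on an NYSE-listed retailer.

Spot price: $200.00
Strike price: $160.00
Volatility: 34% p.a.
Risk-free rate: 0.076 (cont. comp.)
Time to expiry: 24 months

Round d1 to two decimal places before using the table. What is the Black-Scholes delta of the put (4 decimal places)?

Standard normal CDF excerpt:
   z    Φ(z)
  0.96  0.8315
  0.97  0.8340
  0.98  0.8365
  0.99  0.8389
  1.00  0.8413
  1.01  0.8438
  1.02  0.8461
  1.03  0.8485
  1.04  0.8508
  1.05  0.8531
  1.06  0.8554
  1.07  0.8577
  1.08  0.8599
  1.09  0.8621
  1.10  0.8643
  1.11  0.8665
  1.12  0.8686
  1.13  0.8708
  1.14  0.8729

-0.1539

σ√T = 0.34·√2 = 0.4808
ln(S/K) + (r + σ²/2)T = ln(200/160) + (0.076 + 0.34²/2)·2 = 0.2231 + 0.2676 = 0.4907
d₁ = 0.4907 / 0.4808 = 1.0206 → 1.02
N(d₁) = N(1.02) = 0.8461
Δ_put = N(d₁) − 1 = 0.8461 − 1 = -0.1539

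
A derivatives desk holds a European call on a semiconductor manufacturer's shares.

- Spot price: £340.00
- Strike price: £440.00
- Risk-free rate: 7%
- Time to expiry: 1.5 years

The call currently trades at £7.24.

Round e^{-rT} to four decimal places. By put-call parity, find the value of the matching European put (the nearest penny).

£63.37

exp(−rT) = exp(−0.07·1.5) = 0.9003
Put-call parity: C − P = S − K·e^(−rT) = 340 − 440·0.9003 = 340 − 396.1320 = -56.1320
P = C − (C − P) = 7.24 − (-56.1320) = 63.3720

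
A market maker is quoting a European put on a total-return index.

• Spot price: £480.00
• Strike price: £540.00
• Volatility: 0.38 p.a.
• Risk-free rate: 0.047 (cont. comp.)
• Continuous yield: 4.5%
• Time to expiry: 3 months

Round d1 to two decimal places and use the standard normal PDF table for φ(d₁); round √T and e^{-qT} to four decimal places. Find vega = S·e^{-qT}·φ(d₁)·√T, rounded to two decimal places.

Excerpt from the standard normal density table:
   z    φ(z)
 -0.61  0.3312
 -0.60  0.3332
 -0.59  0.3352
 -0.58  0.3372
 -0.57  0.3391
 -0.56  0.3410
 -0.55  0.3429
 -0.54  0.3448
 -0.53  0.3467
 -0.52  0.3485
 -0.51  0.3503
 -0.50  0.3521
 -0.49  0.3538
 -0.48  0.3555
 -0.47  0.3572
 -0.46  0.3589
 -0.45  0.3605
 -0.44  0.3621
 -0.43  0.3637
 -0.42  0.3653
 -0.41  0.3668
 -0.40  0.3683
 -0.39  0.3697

82.70

σ√T = 0.38·√0.25 = 0.1900
ln(S/K) + (r − q + σ²/2)T = ln(480/540) + (0.047 − 0.045 + 0.38²/2)·0.25 = -0.1178 + 0.0186 = -0.0992
d₁ = -0.0992 / 0.1900 = -0.5223 which rounds to -0.52
√T = √0.25 = 0.5000
φ(d₁) = φ(-0.52) = 0.3485
exp(−qT) = exp(−0.045·0.25) = 0.9888
vega = S·exp(−qT)·φ(d₁)·√T = 480·0.9888·0.3485·0.5000 = 82.7032
(Vega is the same for a European call and put with the same parameters.)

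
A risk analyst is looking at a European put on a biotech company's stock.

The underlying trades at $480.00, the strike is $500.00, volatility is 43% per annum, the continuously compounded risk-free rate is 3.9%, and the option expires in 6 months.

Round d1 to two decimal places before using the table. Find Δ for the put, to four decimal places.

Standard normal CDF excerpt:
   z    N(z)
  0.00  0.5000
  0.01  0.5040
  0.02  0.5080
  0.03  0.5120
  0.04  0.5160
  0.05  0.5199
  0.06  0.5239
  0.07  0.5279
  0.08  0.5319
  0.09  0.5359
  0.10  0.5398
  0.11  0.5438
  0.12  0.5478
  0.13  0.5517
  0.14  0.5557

σ√T = 0.43 × 0.7071 = 0.3041
d₁ = [ln(480/500) + (0.039 + 0.43²/2)·0.5] / 0.3041 = [-0.0408 + 0.0657] / 0.3041 = 0.0819 which rounds to 0.08
N(d₁) = N(0.08) = 0.5319
Δ_put = N(d₁) − 1 = 0.5319 − 1 = -0.4681

-0.4681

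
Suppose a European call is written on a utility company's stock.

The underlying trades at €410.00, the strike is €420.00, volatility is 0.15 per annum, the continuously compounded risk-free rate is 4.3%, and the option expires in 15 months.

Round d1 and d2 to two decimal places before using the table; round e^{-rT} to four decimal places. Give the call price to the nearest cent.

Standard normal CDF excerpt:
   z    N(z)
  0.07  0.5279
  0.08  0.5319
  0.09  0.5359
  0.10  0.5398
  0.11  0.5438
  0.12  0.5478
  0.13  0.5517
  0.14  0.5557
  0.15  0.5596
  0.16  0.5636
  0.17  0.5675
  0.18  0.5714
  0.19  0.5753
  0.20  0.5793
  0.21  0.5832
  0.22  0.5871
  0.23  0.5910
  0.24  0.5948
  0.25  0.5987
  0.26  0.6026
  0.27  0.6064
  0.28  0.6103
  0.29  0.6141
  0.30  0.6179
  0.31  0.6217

σ√T = 0.15 × 1.1180 = 0.1677
d₁ = [ln(410/420) + (0.043 + 0.15²/2)·1.25] / 0.1677 = [-0.0241 + 0.0678] / 0.1677 = 0.2607 ⇒ 0.26
d₂ = d₁ − σ√T = 0.2607 − 0.1677 = 0.0930 ⇒ 0.09
e^(−rT) = e^(−0.043·1.25) = 0.9477
N(d₁) = N(0.26) = 0.6026;  N(d₂) = N(0.09) = 0.5359
C = 410·0.6026 − 420·0.9477·0.5359 = 247.0660 − 213.3064 = 33.7596

€33.76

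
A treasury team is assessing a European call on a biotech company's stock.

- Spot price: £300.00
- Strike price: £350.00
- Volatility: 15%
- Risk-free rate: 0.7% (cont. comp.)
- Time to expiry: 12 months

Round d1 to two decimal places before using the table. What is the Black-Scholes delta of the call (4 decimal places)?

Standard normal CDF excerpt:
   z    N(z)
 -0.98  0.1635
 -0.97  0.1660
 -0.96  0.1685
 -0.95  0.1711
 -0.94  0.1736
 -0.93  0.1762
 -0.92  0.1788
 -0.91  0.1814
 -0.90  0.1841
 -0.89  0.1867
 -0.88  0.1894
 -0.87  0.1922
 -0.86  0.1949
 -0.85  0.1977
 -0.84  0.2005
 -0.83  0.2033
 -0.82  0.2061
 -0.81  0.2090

0.1814

σ√T = 0.15·√1 = 0.1500
d₁ = [ln(300/350) + (0.007 + 0.15²/2)·1] / 0.1500 = [-0.1542 + 0.0182] / 0.1500 = -0.9060 ≈ -0.91
N(d₁) = N(-0.91) = 0.1814
Δ_call = N(d₁) = 0.1814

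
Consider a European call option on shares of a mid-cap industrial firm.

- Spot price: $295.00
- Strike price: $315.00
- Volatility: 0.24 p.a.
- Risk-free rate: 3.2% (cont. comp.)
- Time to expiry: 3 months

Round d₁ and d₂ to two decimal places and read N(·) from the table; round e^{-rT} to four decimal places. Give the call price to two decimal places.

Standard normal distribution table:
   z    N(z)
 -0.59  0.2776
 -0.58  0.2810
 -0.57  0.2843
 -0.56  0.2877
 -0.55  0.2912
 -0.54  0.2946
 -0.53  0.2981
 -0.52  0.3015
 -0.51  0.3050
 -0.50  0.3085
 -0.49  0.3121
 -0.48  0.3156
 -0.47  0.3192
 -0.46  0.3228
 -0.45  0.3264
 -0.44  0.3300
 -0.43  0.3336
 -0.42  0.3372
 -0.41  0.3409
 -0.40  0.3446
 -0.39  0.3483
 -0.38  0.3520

$7.42

σ√T = 0.24 × 0.5000 = 0.1200
d₁ = [ln(295/315) + (0.032 + ½·0.24²)·0.25] / (σ√T) = (-0.0656 + 0.0152) / 0.1200 = -0.4200 which rounds to -0.42
d₂ = -0.4200 − 0.1200 = -0.5400 which rounds to -0.54
exp(−rT) = exp(−0.032·0.25) = 0.9920
N(d₁) = N(-0.42) = 0.3372;  N(d₂) = N(-0.54) = 0.2946
C = 295·0.3372 − 315·0.9920·0.2946 = 99.4740 − 92.0566 = 7.4174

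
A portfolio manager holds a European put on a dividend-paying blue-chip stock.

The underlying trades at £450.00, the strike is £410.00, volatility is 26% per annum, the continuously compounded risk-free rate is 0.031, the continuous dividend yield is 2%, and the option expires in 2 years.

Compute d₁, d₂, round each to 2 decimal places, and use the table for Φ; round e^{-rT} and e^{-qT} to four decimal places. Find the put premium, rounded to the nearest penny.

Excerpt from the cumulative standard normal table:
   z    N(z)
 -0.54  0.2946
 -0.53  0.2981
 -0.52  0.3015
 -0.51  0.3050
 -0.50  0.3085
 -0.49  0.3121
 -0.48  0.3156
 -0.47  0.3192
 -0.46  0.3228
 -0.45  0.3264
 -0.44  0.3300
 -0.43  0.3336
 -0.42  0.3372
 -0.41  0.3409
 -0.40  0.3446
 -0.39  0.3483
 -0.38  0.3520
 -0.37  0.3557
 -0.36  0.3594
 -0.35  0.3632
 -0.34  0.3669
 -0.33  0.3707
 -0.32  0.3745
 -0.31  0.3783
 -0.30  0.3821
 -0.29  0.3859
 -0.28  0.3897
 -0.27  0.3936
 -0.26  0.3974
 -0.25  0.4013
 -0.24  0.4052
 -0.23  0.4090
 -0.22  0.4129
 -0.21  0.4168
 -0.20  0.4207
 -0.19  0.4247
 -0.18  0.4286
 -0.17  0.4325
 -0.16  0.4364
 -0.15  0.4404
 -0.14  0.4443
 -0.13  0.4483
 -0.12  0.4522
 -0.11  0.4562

T = 2;  σ√T = 0.3677
ln(S/K) + (r − q + σ²/2)T = ln(450/410) + (0.031 − 0.02 + 0.26²/2)·2 = 0.0931 + 0.0896 = 0.1827
d₁ = 0.1827 / 0.3677 = 0.4969 → 0.50
d₂ = d₁ − σ√T = 0.4969 − 0.3677 = 0.1292 → 0.13
exp(−qT) = exp(−0.02·2) = 0.9608;  exp(−rT) = exp(−0.031·2) = 0.9399
N(−d₂) = N(-0.13) = 0.4483;  N(−d₁) = N(-0.50) = 0.3085
P = 410·0.9399·0.4483 − 450·0.9608·0.3085 = 172.7564 − 133.3831 = 39.3734

£39.37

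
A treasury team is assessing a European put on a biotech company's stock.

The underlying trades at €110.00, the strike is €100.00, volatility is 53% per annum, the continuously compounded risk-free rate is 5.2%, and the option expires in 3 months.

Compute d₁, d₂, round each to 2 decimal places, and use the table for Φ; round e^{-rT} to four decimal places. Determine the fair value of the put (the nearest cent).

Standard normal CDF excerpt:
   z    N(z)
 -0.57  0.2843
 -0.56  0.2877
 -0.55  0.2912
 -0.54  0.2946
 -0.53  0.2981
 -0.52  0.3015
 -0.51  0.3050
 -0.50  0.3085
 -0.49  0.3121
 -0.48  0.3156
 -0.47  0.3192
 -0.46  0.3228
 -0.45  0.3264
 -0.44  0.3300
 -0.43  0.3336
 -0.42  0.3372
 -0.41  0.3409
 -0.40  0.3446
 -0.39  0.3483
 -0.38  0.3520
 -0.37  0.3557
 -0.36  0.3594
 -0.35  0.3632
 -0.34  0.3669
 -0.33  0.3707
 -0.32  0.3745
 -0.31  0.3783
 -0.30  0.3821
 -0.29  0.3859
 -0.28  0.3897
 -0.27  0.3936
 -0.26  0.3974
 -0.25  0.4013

σ√T = 0.53·√0.25 = 0.2650
ln(S/K) + (r + σ²/2)T = ln(110/100) + (0.052 + 0.53²/2)·0.25 = 0.0953 + 0.0481 = 0.1434
d₁ = 0.1434 / 0.2650 = 0.5412 ⇒ 0.54
d₂ = d₁ − σ√T = 0.5412 − 0.2650 = 0.2762 ⇒ 0.28
e^(−rT) = e^(−0.052·0.25) = 0.9871
P = 100·0.9871·N(-0.28) − 110·N(-0.54) = 100·0.9871·0.3897 − 110·0.2946 = 38.4673 − 32.4060 = 6.0613

€6.06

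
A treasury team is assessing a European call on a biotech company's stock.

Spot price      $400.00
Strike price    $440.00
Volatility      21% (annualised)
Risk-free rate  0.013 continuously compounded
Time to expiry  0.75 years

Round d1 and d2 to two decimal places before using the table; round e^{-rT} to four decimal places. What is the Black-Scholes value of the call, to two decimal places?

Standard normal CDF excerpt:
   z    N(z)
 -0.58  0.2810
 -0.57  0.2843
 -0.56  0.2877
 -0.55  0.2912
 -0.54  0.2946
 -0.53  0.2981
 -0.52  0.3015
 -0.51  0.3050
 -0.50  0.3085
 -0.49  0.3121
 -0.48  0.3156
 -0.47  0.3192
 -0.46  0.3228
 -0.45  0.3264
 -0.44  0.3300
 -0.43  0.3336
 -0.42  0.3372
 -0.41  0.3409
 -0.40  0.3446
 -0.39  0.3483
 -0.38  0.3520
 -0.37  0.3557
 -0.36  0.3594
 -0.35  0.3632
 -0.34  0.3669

$15.44

σ√T = 0.21 × 0.8660 = 0.1819
d₁ = [ln(400/440) + (0.013 + 0.21²/2)·0.75] / 0.1819 = [-0.0953 + 0.0263] / 0.1819 = -0.3795 ⇒ -0.38
d₂ = d₁ − σ√T = -0.3795 − 0.1819 = -0.5614 ⇒ -0.56
exp(−rT) = exp(−0.013·0.75) = 0.9903
C = 400·N(-0.38) − 440·0.9903·N(-0.56) = 400·0.3520 − 440·0.9903·0.2877 = 140.8000 − 125.3601 = 15.4399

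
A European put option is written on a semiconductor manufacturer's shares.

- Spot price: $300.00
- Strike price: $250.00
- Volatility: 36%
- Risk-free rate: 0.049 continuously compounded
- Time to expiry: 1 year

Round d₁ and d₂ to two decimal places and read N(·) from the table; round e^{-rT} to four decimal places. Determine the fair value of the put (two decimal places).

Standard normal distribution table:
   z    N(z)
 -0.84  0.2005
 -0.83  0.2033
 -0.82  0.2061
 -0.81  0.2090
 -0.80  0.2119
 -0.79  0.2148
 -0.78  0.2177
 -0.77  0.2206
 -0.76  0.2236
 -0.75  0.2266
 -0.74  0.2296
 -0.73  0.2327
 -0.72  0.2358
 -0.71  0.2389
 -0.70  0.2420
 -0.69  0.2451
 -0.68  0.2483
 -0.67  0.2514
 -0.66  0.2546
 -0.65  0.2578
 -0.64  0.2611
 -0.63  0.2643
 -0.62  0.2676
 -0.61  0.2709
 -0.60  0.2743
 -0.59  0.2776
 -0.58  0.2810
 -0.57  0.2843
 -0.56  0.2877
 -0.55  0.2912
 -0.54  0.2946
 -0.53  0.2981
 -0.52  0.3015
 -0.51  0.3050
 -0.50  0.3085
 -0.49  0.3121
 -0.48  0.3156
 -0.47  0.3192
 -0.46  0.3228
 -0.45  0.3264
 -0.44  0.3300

σ√T = 0.36·√1 = 0.3600
d₁ = [ln(300/250) + (0.049 + 0.36²/2)·1] / 0.3600 = [0.1823 + 0.1138] / 0.3600 = 0.8226 ≈ 0.82
d₂ = d₁ − σ√T = 0.8226 − 0.3600 = 0.4626 ≈ 0.46
e^(−rT) = e^(−0.049·1) = 0.9522
P = 250·0.9522·N(-0.46) − 300·N(-0.82) = 250·0.9522·0.3228 − 300·0.2061 = 76.8425 − 61.8300 = 15.0125

$15.01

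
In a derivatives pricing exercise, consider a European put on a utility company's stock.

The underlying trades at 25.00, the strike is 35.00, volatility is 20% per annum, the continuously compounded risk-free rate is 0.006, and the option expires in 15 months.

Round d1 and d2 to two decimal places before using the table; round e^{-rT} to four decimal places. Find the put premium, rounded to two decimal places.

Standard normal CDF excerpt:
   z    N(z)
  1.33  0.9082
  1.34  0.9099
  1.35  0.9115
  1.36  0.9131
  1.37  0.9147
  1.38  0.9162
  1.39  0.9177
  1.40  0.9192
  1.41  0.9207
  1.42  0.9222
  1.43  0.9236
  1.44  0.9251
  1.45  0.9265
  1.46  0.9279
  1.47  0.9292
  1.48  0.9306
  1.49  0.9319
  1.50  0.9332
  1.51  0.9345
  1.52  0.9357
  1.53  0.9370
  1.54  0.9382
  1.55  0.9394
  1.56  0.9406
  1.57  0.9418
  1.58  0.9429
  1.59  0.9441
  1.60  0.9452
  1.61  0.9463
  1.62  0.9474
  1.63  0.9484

σ√T = 0.2 × 1.1180 = 0.2236
d₁ = [ln(25/35) + (0.006 + 0.2²/2)·1.25] / 0.2236 = [-0.3365 + 0.0325] / 0.2236 = -1.3594 ≈ -1.36
d₂ = d₁ − σ√T = -1.3594 − 0.2236 = -1.5830 ≈ -1.58
e^(−rT) = e^(−0.006·1.25) = 0.9925
N(−d₂) = N(1.58) = 0.9429;  N(−d₁) = N(1.36) = 0.9131
P = 35·0.9925·0.9429 − 25·0.9131 = 32.7540 − 22.8275 = 9.9265

9.93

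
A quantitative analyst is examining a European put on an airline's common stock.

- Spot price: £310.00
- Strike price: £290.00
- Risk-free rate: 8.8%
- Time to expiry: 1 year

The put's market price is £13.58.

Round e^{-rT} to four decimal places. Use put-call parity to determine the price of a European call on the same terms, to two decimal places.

e^(−rT) = e^(−0.088·1) = 0.9158
Put-call parity: C − P = S − K·e^(−rT) = 310 − 290·0.9158 = 310 − 265.5820 = 44.4180
C = P + (C − P) = 13.58 + (44.4180) = 57.9980

£58.00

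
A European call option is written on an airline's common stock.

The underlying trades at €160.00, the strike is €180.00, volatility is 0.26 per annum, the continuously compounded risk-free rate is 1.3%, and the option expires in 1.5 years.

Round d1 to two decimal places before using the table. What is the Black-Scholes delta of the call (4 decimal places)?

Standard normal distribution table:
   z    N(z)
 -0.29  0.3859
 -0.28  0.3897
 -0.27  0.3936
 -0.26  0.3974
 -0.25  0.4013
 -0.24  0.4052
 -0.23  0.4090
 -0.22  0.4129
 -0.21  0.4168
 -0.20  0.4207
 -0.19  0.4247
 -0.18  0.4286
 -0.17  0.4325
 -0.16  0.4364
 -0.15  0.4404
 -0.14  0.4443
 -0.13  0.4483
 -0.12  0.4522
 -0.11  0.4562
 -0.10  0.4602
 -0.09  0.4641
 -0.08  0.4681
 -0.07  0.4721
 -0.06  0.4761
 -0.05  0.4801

σ√T = 0.26 × 1.2247 = 0.3184
d₁ = [ln(160/180) + (0.013 + 0.26²/2)·1.5] / 0.3184 = [-0.1178 + 0.0702] / 0.3184 = -0.1494 ⇒ -0.15
N(d₁) = N(-0.15) = 0.4404
Δ_call = N(d₁) = 0.4404

0.4404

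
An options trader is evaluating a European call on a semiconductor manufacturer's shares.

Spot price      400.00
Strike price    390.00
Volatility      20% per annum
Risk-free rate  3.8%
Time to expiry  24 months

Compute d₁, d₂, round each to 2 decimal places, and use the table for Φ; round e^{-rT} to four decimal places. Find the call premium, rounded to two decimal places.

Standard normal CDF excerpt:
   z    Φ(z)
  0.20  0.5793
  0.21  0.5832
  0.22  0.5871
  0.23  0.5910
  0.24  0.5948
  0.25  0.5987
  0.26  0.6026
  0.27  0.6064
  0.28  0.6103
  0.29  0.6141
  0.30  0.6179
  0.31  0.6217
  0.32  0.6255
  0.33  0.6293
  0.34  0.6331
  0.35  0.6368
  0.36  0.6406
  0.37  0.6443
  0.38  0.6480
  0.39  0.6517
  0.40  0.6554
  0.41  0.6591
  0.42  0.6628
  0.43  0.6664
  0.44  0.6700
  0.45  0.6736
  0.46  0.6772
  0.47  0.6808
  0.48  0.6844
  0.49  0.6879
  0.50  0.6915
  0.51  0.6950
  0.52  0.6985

64.39

T = 2;  σ√T = 0.2828
d₁ = [ln(400/390) + (0.038 + 0.2²/2)·2] / 0.2828 = [0.0253 + 0.1160] / 0.2828 = 0.4996 → 0.50
d₂ = d₁ − σ√T = 0.4996 − 0.2828 = 0.2168 → 0.22
e^(−rT) = e^(−0.038·2) = 0.9268
C = 400·N(0.50) − 390·0.9268·N(0.22) = 400·0.6915 − 390·0.9268·0.5871 = 276.6000 − 212.2085 = 64.3915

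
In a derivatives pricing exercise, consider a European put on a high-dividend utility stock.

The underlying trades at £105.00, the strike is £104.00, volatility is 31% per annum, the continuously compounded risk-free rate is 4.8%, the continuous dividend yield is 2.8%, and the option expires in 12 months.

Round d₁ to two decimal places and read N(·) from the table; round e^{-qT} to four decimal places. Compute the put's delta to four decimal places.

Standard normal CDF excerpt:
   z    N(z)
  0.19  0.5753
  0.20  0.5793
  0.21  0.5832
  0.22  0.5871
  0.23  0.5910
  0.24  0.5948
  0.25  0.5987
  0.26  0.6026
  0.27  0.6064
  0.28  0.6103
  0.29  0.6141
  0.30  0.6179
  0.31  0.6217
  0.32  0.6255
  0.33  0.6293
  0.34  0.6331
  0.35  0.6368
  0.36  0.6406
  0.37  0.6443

σ√T = 0.31·√1 = 0.3100
d₁ = [ln(105/104) + (0.048 − 0.028 + 0.31²/2)·1] / 0.3100 = [0.0096 + 0.0680] / 0.3100 = 0.2504 ⇒ 0.25
N(d₁) = N(0.25) = 0.5987
Δ_put = exp(−qT)·(N(d₁) − 1) = 0.9724·(0.5987 − 1) = -0.3902

-0.3902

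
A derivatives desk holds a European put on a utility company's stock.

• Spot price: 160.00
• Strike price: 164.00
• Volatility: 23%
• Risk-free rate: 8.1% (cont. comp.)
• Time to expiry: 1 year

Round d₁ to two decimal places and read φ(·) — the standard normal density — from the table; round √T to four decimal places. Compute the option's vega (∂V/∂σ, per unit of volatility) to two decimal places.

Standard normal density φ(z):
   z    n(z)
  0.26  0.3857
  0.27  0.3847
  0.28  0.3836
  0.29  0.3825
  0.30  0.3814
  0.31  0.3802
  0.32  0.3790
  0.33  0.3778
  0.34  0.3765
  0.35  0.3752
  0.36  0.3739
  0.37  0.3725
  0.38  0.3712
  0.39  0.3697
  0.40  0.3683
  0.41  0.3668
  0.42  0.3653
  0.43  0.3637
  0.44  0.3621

59.82

T = 1;  σ√T = 0.2300
ln(S/K) + (r + σ²/2)T = ln(160/164) + (0.081 + 0.23²/2)·1 = -0.0247 + 0.1075 = 0.0828
d₁ = 0.0828 / 0.2300 = 0.3598 → 0.36
√T = √1 = 1.0000
φ(d₁) = φ(0.36) = 0.3739
vega = S·φ(d₁)·√T = 160·0.3739·1.0000 = 59.8240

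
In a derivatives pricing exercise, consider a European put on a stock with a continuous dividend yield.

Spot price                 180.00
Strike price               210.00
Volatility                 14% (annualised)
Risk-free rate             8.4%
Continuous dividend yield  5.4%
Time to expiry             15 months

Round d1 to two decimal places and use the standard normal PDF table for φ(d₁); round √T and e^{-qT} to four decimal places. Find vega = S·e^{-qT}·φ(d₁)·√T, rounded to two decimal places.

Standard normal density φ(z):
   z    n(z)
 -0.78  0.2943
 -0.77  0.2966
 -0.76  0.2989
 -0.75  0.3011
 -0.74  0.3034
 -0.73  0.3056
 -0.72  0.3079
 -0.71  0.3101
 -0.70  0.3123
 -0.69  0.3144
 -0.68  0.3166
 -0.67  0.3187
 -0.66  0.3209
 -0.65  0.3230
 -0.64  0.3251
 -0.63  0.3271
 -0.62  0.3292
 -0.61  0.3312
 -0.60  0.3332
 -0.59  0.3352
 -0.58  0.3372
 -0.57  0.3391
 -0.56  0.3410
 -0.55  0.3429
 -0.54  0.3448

T = 1.25;  σ√T = 0.1565
d₁ = [ln(180/210) + (0.084 − 0.054 + 0.14²/2)·1.25] / 0.1565 = [-0.1542 + 0.0498] / 0.1565 = -0.6670 ⇒ -0.67
√T = √1.25 = 1.1180
φ(d₁) = φ(-0.67) = 0.3187
exp(−qT) = exp(−0.054·1.25) = 0.9347
vega = S·exp(−qT)·φ(d₁)·√T = 180·0.9347·0.3187·1.1180 = 59.9472
(The call has the same vega.)

59.95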